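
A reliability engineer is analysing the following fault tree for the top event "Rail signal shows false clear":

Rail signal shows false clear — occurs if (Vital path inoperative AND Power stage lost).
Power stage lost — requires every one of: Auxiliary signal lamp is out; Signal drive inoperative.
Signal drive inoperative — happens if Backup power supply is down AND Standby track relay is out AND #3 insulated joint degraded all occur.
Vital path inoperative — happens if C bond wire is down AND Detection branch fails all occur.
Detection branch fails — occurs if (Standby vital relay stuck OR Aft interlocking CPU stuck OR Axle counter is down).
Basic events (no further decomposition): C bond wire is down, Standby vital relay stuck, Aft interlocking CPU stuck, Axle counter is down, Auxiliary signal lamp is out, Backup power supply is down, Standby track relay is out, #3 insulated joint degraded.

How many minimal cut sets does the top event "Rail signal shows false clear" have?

3

Detection branch fails [OR]: union of children's cut sets → 3 cut set(s).
Vital path inoperative [AND]: one cut set from each child combined → 1 × 3 = 3 cut set(s).
Signal drive inoperative [AND]: one cut set from each child combined → 1 × 1 × 1 = 1 cut set(s).
Power stage lost [AND]: one cut set from each child combined → 1 × 1 = 1 cut set(s).
Rail signal shows false clear [AND]: one cut set from each child combined → 3 × 1 = 3 cut set(s).
Minimal cut sets: {#3 insulated joint degraded, Auxiliary signal lamp is out, Backup power supply is down, C bond wire is down, Standby track relay is out, Standby vital relay stuck}; {#3 insulated joint degraded, Aft interlocking CPU stuck, Auxiliary signal lamp is out, Backup power supply is down, C bond wire is down, Standby track relay is out}; {#3 insulated joint degraded, Auxiliary signal lamp is out, Axle counter is down, Backup power supply is down, C bond wire is down, Standby track relay is out}.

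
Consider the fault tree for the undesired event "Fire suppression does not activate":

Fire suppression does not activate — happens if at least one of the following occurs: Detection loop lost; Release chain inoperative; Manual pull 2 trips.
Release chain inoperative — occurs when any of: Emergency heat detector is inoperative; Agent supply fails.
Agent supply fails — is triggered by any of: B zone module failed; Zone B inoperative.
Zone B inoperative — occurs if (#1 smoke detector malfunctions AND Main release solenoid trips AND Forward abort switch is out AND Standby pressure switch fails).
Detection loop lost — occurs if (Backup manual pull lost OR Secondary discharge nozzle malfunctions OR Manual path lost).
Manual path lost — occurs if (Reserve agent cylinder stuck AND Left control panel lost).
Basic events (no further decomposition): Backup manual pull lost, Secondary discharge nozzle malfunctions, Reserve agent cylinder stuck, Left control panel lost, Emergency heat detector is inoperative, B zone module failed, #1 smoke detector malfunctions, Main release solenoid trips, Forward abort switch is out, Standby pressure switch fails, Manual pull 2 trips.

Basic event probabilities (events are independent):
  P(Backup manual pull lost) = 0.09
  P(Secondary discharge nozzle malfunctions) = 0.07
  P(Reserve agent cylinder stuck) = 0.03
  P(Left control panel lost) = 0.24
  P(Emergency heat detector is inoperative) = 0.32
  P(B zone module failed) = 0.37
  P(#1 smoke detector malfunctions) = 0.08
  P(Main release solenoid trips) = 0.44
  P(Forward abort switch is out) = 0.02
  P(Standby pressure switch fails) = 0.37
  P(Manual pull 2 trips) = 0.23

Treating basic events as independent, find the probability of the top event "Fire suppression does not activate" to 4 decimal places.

0.7229

P(Manual path lost) [AND] = 0.03 × 0.24 = 0.007200
P(Detection loop lost) [OR] = 1 − (1−0.09) × (1−0.07) × (1−0.007200) = 0.159793
P(Zone B inoperative) [AND] = 0.08 × 0.44 × 0.02 × 0.37 = 0.000260
P(Agent supply fails) [OR] = 1 − (1−0.37) × (1−0.000260) = 0.370164
P(Release chain inoperative) [OR] = 1 − (1−0.32) × (1−0.370164) = 0.571712
P(Fire suppression does not activate) [OR] = 1 − (1−0.159793) × (1−0.571712) × (1−0.23) = 0.722915
Rounded to 4 decimal places: P(Fire suppression does not activate) ≈ 0.7229.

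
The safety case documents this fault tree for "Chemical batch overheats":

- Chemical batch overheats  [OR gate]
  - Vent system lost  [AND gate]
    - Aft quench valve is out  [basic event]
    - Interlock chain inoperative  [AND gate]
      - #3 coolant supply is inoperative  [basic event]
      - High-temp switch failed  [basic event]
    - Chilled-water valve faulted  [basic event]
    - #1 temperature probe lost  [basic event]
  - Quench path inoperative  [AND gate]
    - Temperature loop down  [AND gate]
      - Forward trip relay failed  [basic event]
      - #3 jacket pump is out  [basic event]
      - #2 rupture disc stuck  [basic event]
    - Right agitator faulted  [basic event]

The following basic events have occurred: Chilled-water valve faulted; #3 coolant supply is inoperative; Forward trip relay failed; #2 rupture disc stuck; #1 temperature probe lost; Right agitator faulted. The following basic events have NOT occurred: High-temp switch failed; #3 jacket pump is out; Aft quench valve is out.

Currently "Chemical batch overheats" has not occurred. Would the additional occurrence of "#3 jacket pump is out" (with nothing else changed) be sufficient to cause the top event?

Counterfactual: set "#3 jacket pump is out" to occurred.
Interlock chain inoperative [AND]: #3 coolant supply is inoperative=occurs, High-temp switch failed=not → not all inputs occur → does not occur.
Vent system lost [AND]: Aft quench valve is out=not, Interlock chain inoperative=not, Chilled-water valve faulted=occurs, #1 temperature probe lost=occurs → not all inputs occur → does not occur.
Temperature loop down [AND]: Forward trip relay failed=occurs, #3 jacket pump is out=occurs, #2 rupture disc stuck=occurs → all inputs occur → occurs.
Quench path inoperative [AND]: Temperature loop down=occurs, Right agitator faulted=occurs → all inputs occur → occurs.
Chemical batch overheats [OR]: Vent system lost=not, Quench path inoperative=occurs → at least one input occurs → occurs.

Yes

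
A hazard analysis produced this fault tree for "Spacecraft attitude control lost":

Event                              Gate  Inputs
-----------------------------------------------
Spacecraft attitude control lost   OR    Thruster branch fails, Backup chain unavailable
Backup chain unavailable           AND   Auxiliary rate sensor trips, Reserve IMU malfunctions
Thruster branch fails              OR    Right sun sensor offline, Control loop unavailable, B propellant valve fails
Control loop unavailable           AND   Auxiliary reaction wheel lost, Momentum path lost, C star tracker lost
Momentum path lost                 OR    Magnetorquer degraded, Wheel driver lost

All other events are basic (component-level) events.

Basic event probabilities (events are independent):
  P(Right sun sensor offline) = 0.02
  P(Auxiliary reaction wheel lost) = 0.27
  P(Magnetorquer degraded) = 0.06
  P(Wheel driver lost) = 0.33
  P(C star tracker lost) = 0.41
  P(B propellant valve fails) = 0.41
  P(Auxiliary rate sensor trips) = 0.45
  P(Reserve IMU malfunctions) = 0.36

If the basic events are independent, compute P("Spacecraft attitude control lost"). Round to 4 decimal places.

0.5353

P(Momentum path lost) [OR] = 1 − (1−0.06) × (1−0.33) = 0.370200
P(Control loop unavailable) [AND] = 0.27 × 0.370200 × 0.41 = 0.040981
P(Thruster branch fails) [OR] = 1 − (1−0.02) × (1−0.040981) × (1−0.41) = 0.445495
P(Backup chain unavailable) [AND] = 0.45 × 0.36 = 0.162000
P(Spacecraft attitude control lost) [OR] = 1 − (1−0.445495) × (1−0.162000) = 0.535325
Rounded to 4 decimal places: P(Spacecraft attitude control lost) ≈ 0.5353.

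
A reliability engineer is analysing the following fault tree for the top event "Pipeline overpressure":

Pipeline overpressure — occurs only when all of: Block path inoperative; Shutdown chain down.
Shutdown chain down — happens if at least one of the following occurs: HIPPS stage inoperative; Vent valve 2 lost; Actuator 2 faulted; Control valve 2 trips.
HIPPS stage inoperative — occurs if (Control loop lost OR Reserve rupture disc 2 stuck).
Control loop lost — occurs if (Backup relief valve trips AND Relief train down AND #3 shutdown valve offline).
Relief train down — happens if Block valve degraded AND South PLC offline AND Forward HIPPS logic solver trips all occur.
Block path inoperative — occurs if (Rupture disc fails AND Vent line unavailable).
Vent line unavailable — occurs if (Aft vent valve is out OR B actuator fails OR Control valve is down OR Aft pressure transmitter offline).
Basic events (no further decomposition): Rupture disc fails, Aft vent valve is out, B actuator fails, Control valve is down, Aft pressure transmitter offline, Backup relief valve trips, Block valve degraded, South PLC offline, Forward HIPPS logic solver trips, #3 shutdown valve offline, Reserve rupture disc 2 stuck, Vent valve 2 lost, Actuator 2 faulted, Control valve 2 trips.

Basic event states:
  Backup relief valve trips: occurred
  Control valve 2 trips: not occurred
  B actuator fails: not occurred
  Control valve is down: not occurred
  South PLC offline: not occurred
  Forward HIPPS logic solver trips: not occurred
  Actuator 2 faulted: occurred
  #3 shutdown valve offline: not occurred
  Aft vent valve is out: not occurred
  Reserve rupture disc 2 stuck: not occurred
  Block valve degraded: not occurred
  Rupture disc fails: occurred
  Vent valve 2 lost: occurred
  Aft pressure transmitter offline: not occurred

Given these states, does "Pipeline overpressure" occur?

No

Vent line unavailable [OR]: Aft vent valve is out=not, B actuator fails=not, Control valve is down=not, Aft pressure transmitter offline=not → no input occurs → does not occur.
Block path inoperative [AND]: Rupture disc fails=occurs, Vent line unavailable=not → not all inputs occur → does not occur.
Relief train down [AND]: Block valve degraded=not, South PLC offline=not, Forward HIPPS logic solver trips=not → not all inputs occur → does not occur.
Control loop lost [AND]: Backup relief valve trips=occurs, Relief train down=not, #3 shutdown valve offline=not → not all inputs occur → does not occur.
HIPPS stage inoperative [OR]: Control loop lost=not, Reserve rupture disc 2 stuck=not → no input occurs → does not occur.
Shutdown chain down [OR]: HIPPS stage inoperative=not, Vent valve 2 lost=occurs, Actuator 2 faulted=occurs, Control valve 2 trips=not → at least one input occurs → occurs.
Pipeline overpressure [AND]: Block path inoperative=not, Shutdown chain down=occurs → not all inputs occur → does not occur.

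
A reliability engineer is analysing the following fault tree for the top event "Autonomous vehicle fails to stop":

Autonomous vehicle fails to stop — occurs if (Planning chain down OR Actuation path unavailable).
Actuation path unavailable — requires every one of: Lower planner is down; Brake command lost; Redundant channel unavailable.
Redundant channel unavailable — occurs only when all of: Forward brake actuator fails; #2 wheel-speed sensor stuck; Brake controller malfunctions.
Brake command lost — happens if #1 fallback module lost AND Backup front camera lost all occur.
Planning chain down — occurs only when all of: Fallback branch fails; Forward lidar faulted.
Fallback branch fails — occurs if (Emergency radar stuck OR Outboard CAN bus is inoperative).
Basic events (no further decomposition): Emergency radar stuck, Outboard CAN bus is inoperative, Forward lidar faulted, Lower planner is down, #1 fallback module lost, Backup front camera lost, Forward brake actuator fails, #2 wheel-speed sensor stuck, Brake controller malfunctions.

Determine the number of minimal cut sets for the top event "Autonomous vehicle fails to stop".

Fallback branch fails [OR]: union of children's cut sets → 2 cut set(s).
Planning chain down [AND]: one cut set from each child combined → 2 × 1 = 2 cut set(s).
Brake command lost [AND]: one cut set from each child combined → 1 × 1 = 1 cut set(s).
Redundant channel unavailable [AND]: one cut set from each child combined → 1 × 1 × 1 = 1 cut set(s).
Actuation path unavailable [AND]: one cut set from each child combined → 1 × 1 × 1 = 1 cut set(s).
Autonomous vehicle fails to stop [OR]: union of children's cut sets → 3 cut set(s).
Minimal cut sets: {Emergency radar stuck, Forward lidar faulted}; {Forward lidar faulted, Outboard CAN bus is inoperative}; {#1 fallback module lost, #2 wheel-speed sensor stuck, Backup front camera lost, Brake controller malfunctions, Forward brake actuator fails, Lower planner is down}.

3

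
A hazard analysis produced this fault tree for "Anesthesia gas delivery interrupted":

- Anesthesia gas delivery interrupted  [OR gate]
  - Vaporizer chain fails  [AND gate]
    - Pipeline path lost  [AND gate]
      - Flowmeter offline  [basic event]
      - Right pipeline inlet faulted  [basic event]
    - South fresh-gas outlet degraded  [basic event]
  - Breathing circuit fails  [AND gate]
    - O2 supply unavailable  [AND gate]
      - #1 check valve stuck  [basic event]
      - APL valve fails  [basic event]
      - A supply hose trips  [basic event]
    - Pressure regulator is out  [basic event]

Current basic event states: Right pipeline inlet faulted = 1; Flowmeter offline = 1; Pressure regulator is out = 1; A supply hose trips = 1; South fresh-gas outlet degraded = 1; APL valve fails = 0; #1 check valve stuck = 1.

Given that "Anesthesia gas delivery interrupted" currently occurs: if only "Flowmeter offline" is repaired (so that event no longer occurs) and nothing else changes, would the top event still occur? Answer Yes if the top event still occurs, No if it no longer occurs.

Counterfactual: set "Flowmeter offline" to not occurred.
Pipeline path lost [AND]: Flowmeter offline=not, Right pipeline inlet faulted=occurs → not all inputs occur → does not occur.
Vaporizer chain fails [AND]: Pipeline path lost=not, South fresh-gas outlet degraded=occurs → not all inputs occur → does not occur.
O2 supply unavailable [AND]: #1 check valve stuck=occurs, APL valve fails=not, A supply hose trips=occurs → not all inputs occur → does not occur.
Breathing circuit fails [AND]: O2 supply unavailable=not, Pressure regulator is out=occurs → not all inputs occur → does not occur.
Anesthesia gas delivery interrupted [OR]: Vaporizer chain fails=not, Breathing circuit fails=not → no input occurs → does not occur.

No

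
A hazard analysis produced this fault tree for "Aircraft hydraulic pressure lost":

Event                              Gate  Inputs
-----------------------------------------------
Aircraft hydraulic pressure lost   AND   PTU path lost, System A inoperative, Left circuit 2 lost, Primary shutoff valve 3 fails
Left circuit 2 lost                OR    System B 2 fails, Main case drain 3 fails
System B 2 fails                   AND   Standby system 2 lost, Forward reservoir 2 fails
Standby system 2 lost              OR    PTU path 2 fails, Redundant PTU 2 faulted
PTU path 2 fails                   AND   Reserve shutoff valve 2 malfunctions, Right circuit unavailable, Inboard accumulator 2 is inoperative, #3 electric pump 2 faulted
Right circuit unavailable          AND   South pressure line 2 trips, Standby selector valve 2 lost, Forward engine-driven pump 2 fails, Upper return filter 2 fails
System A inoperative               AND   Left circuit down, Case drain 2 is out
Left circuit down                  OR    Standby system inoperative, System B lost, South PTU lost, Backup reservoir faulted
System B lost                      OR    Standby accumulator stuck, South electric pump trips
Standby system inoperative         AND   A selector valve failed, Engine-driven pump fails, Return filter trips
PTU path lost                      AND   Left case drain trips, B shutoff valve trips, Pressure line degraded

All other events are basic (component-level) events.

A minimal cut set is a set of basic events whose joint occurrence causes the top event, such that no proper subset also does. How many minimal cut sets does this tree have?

PTU path lost [AND]: one cut set from each child combined → 1 × 1 × 1 = 1 cut set(s).
Standby system inoperative [AND]: one cut set from each child combined → 1 × 1 × 1 = 1 cut set(s).
System B lost [OR]: union of children's cut sets → 2 cut set(s).
Left circuit down [OR]: union of children's cut sets → 5 cut set(s).
System A inoperative [AND]: one cut set from each child combined → 5 × 1 = 5 cut set(s).
Right circuit unavailable [AND]: one cut set from each child combined → 1 × 1 × 1 × 1 = 1 cut set(s).
PTU path 2 fails [AND]: one cut set from each child combined → 1 × 1 × 1 × 1 = 1 cut set(s).
Standby system 2 lost [OR]: union of children's cut sets → 2 cut set(s).
System B 2 fails [AND]: one cut set from each child combined → 2 × 1 = 2 cut set(s).
Left circuit 2 lost [OR]: union of children's cut sets → 3 cut set(s).
Aircraft hydraulic pressure lost [AND]: one cut set from each child combined → 1 × 5 × 3 × 1 = 15 cut set(s).

15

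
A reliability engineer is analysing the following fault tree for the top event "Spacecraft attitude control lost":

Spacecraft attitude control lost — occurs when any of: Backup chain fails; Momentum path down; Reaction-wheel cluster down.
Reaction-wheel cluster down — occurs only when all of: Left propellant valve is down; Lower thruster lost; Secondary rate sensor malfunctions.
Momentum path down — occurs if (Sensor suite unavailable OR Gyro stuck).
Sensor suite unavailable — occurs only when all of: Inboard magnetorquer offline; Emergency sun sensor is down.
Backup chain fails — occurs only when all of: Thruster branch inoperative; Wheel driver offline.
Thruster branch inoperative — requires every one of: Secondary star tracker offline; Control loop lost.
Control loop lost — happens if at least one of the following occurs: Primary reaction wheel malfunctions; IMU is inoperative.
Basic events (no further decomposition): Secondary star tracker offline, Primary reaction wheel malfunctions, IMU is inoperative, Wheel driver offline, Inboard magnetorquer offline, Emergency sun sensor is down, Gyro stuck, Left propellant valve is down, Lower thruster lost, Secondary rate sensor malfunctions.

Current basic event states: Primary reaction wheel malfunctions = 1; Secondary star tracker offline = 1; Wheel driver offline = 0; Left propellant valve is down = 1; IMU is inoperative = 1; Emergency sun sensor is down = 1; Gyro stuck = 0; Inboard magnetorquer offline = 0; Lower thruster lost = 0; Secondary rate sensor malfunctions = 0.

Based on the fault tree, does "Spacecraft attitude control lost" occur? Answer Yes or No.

Control loop lost [OR]: Primary reaction wheel malfunctions=occurs, IMU is inoperative=occurs → at least one input occurs → occurs.
Thruster branch inoperative [AND]: Secondary star tracker offline=occurs, Control loop lost=occurs → all inputs occur → occurs.
Backup chain fails [AND]: Thruster branch inoperative=occurs, Wheel driver offline=not → not all inputs occur → does not occur.
Sensor suite unavailable [AND]: Inboard magnetorquer offline=not, Emergency sun sensor is down=occurs → not all inputs occur → does not occur.
Momentum path down [OR]: Sensor suite unavailable=not, Gyro stuck=not → no input occurs → does not occur.
Reaction-wheel cluster down [AND]: Left propellant valve is down=occurs, Lower thruster lost=not, Secondary rate sensor malfunctions=not → not all inputs occur → does not occur.
Spacecraft attitude control lost [OR]: Backup chain fails=not, Momentum path down=not, Reaction-wheel cluster down=not → no input occurs → does not occur.

No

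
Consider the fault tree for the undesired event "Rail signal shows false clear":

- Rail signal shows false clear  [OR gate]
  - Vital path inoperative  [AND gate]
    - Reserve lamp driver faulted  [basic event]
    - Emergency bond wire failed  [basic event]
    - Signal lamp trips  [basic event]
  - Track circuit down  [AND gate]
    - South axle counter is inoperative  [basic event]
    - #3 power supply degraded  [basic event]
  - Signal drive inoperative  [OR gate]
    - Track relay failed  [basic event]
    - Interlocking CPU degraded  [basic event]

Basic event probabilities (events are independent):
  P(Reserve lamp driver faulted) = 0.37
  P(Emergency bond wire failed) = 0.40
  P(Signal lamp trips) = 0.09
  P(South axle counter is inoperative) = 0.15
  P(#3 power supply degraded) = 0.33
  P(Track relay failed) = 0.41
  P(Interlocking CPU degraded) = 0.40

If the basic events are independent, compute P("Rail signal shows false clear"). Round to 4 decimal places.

0.6680

P(Vital path inoperative) [AND] = 0.37 × 0.40 × 0.09 = 0.013320
P(Track circuit down) [AND] = 0.15 × 0.33 = 0.049500
P(Signal drive inoperative) [OR] = 1 − (1−0.41) × (1−0.40) = 0.646000
P(Rail signal shows false clear) [OR] = 1 − (1−0.013320) × (1−0.049500) × (1−0.646000) = 0.668005
Rounded to 4 decimal places: P(Rail signal shows false clear) ≈ 0.6680.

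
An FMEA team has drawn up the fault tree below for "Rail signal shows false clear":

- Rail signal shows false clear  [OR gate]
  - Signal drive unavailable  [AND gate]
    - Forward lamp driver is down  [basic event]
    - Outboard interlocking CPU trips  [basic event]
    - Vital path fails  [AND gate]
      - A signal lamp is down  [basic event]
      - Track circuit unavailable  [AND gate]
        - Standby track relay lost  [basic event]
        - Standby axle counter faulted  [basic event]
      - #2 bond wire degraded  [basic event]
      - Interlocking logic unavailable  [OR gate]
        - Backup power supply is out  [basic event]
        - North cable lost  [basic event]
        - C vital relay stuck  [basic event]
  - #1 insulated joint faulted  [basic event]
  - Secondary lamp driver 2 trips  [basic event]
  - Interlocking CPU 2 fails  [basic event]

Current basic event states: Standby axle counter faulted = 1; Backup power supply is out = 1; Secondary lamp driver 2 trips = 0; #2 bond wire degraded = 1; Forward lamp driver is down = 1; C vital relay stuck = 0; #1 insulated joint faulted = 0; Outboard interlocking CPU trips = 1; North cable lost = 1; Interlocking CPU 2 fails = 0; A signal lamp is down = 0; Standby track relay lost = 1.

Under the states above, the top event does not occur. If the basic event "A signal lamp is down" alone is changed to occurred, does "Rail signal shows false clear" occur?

Counterfactual: set "A signal lamp is down" to occurred.
Track circuit unavailable [AND]: Standby track relay lost=occurs, Standby axle counter faulted=occurs → all inputs occur → occurs.
Interlocking logic unavailable [OR]: Backup power supply is out=occurs, North cable lost=occurs, C vital relay stuck=not → at least one input occurs → occurs.
Vital path fails [AND]: A signal lamp is down=occurs, Track circuit unavailable=occurs, #2 bond wire degraded=occurs, Interlocking logic unavailable=occurs → all inputs occur → occurs.
Signal drive unavailable [AND]: Forward lamp driver is down=occurs, Outboard interlocking CPU trips=occurs, Vital path fails=occurs → all inputs occur → occurs.
Rail signal shows false clear [OR]: Signal drive unavailable=occurs, #1 insulated joint faulted=not, Secondary lamp driver 2 trips=not, Interlocking CPU 2 fails=not → at least one input occurs → occurs.

Yes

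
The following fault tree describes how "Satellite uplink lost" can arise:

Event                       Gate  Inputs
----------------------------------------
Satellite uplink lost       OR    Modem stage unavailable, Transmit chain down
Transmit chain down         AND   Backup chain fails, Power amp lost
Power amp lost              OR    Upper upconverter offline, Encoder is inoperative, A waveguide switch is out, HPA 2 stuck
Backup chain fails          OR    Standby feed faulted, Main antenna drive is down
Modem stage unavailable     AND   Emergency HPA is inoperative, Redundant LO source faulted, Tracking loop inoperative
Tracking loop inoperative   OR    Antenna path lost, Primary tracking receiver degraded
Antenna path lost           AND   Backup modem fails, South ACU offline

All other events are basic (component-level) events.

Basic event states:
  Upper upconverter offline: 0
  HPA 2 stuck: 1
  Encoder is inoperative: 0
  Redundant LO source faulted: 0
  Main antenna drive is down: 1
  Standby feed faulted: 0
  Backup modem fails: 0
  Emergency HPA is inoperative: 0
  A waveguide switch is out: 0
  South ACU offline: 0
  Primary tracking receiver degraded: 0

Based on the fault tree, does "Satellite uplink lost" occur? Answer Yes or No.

Yes

Antenna path lost [AND]: Backup modem fails=not, South ACU offline=not → not all inputs occur → does not occur.
Tracking loop inoperative [OR]: Antenna path lost=not, Primary tracking receiver degraded=not → no input occurs → does not occur.
Modem stage unavailable [AND]: Emergency HPA is inoperative=not, Redundant LO source faulted=not, Tracking loop inoperative=not → not all inputs occur → does not occur.
Backup chain fails [OR]: Standby feed faulted=not, Main antenna drive is down=occurs → at least one input occurs → occurs.
Power amp lost [OR]: Upper upconverter offline=not, Encoder is inoperative=not, A waveguide switch is out=not, HPA 2 stuck=occurs → at least one input occurs → occurs.
Transmit chain down [AND]: Backup chain fails=occurs, Power amp lost=occurs → all inputs occur → occurs.
Satellite uplink lost [OR]: Modem stage unavailable=not, Transmit chain down=occurs → at least one input occurs → occurs.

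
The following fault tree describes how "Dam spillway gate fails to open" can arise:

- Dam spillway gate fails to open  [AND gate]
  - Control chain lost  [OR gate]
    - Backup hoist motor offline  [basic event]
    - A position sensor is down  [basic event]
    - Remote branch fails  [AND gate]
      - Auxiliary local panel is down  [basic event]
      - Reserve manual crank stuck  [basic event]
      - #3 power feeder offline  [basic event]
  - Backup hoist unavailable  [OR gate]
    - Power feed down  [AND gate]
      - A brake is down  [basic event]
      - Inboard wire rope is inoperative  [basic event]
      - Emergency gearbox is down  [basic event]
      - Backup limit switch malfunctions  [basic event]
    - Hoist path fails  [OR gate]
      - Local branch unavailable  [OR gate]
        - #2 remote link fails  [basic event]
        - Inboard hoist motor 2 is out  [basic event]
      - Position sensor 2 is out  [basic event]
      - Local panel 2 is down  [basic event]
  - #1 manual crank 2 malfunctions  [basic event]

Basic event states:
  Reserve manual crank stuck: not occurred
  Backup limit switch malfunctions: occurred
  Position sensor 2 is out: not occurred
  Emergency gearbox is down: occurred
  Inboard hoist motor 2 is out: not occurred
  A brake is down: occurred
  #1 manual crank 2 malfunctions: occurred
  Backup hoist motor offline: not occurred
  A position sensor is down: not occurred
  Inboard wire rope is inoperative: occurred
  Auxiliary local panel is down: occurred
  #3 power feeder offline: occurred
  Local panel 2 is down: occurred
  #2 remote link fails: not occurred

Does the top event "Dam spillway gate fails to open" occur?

Remote branch fails [AND]: Auxiliary local panel is down=occurs, Reserve manual crank stuck=not, #3 power feeder offline=occurs → not all inputs occur → does not occur.
Control chain lost [OR]: Backup hoist motor offline=not, A position sensor is down=not, Remote branch fails=not → no input occurs → does not occur.
Power feed down [AND]: A brake is down=occurs, Inboard wire rope is inoperative=occurs, Emergency gearbox is down=occurs, Backup limit switch malfunctions=occurs → all inputs occur → occurs.
Local branch unavailable [OR]: #2 remote link fails=not, Inboard hoist motor 2 is out=not → no input occurs → does not occur.
Hoist path fails [OR]: Local branch unavailable=not, Position sensor 2 is out=not, Local panel 2 is down=occurs → at least one input occurs → occurs.
Backup hoist unavailable [OR]: Power feed down=occurs, Hoist path fails=occurs → at least one input occurs → occurs.
Dam spillway gate fails to open [AND]: Control chain lost=not, Backup hoist unavailable=occurs, #1 manual crank 2 malfunctions=occurs → not all inputs occur → does not occur.

No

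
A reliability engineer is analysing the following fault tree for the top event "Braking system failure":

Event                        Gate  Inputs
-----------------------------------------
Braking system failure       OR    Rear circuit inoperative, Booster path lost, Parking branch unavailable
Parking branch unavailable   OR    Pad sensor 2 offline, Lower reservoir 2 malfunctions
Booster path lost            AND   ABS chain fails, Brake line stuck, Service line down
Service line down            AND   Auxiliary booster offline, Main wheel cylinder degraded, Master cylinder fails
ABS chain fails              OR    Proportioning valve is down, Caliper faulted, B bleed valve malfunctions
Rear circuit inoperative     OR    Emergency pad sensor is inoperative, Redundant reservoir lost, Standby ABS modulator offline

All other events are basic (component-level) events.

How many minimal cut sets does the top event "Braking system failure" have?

8

Rear circuit inoperative [OR]: union of children's cut sets → 3 cut set(s).
ABS chain fails [OR]: union of children's cut sets → 3 cut set(s).
Service line down [AND]: one cut set from each child combined → 1 × 1 × 1 = 1 cut set(s).
Booster path lost [AND]: one cut set from each child combined → 3 × 1 × 1 = 3 cut set(s).
Parking branch unavailable [OR]: union of children's cut sets → 2 cut set(s).
Braking system failure [OR]: union of children's cut sets → 8 cut set(s).
Minimal cut sets: {Emergency pad sensor is inoperative}; {Redundant reservoir lost}; {Standby ABS modulator offline}; {Auxiliary booster offline, Brake line stuck, Main wheel cylinder degraded, Master cylinder fails, Proportioning valve is down}; {Auxiliary booster offline, Brake line stuck, Caliper faulted, Main wheel cylinder degraded, Master cylinder fails}; {Auxiliary booster offline, B bleed valve malfunctions, Brake line stuck, Main wheel cylinder degraded, Master cylinder fails}; {Pad sensor 2 offline}; {Lower reservoir 2 malfunctions}.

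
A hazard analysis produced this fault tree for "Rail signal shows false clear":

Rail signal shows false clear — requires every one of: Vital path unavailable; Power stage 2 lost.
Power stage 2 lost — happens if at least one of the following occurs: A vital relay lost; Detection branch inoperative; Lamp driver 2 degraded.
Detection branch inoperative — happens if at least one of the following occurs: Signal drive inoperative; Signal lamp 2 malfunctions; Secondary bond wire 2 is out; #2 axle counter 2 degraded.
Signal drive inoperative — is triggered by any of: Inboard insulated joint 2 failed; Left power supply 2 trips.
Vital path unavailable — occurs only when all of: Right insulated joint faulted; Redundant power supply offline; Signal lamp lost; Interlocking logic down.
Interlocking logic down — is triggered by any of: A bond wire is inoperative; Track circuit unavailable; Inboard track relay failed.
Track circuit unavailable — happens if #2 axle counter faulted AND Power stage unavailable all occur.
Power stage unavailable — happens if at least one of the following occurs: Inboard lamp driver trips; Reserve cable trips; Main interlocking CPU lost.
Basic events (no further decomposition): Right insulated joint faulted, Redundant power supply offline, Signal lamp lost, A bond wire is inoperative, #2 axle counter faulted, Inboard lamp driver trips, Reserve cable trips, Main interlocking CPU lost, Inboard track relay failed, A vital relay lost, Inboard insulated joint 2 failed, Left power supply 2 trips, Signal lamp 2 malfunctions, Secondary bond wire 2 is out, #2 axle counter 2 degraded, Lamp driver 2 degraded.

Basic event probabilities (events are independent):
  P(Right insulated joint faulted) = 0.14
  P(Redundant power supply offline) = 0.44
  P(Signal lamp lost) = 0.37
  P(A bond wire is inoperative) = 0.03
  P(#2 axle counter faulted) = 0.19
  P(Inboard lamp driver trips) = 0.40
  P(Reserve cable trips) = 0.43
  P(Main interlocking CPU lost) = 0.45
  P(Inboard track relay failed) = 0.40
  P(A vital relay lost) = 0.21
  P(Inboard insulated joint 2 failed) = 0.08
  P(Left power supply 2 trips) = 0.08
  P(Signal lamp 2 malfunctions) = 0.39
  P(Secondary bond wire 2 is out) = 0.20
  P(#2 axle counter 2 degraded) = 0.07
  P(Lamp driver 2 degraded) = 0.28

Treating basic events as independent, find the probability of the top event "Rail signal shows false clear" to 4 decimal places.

P(Power stage unavailable) [OR] = 1 − (1−0.40) × (1−0.43) × (1−0.45) = 0.811900
P(Track circuit unavailable) [AND] = 0.19 × 0.811900 = 0.154261
P(Interlocking logic down) [OR] = 1 − (1−0.03) × (1−0.154261) × (1−0.40) = 0.507780
P(Vital path unavailable) [AND] = 0.14 × 0.44 × 0.37 × 0.507780 = 0.011573
P(Signal drive inoperative) [OR] = 1 − (1−0.08) × (1−0.08) = 0.153600
P(Detection branch inoperative) [OR] = 1 − (1−0.153600) × (1−0.39) × (1−0.20) × (1−0.07) = 0.615870
P(Power stage 2 lost) [OR] = 1 − (1−0.21) × (1−0.615870) × (1−0.28) = 0.781507
P(Rail signal shows false clear) [AND] = 0.011573 × 0.781507 = 0.009044
Rounded to 4 decimal places: P(Rail signal shows false clear) ≈ 0.0090.

0.0090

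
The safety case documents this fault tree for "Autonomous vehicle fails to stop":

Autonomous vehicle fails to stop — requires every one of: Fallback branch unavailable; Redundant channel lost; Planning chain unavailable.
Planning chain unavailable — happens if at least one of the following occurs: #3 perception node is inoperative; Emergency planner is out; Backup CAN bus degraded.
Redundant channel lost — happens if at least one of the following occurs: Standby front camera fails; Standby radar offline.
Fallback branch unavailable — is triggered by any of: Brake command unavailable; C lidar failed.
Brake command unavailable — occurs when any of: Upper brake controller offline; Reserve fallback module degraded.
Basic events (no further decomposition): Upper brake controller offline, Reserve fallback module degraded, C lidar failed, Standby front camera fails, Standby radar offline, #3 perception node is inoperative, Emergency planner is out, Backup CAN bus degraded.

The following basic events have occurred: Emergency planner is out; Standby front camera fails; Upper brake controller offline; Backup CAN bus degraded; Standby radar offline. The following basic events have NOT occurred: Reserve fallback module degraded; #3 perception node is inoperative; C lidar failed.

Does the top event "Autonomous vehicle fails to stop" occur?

Yes

Brake command unavailable [OR]: Upper brake controller offline=occurs, Reserve fallback module degraded=not → at least one input occurs → occurs.
Fallback branch unavailable [OR]: Brake command unavailable=occurs, C lidar failed=not → at least one input occurs → occurs.
Redundant channel lost [OR]: Standby front camera fails=occurs, Standby radar offline=occurs → at least one input occurs → occurs.
Planning chain unavailable [OR]: #3 perception node is inoperative=not, Emergency planner is out=occurs, Backup CAN bus degraded=occurs → at least one input occurs → occurs.
Autonomous vehicle fails to stop [AND]: Fallback branch unavailable=occurs, Redundant channel lost=occurs, Planning chain unavailable=occurs → all inputs occur → occurs.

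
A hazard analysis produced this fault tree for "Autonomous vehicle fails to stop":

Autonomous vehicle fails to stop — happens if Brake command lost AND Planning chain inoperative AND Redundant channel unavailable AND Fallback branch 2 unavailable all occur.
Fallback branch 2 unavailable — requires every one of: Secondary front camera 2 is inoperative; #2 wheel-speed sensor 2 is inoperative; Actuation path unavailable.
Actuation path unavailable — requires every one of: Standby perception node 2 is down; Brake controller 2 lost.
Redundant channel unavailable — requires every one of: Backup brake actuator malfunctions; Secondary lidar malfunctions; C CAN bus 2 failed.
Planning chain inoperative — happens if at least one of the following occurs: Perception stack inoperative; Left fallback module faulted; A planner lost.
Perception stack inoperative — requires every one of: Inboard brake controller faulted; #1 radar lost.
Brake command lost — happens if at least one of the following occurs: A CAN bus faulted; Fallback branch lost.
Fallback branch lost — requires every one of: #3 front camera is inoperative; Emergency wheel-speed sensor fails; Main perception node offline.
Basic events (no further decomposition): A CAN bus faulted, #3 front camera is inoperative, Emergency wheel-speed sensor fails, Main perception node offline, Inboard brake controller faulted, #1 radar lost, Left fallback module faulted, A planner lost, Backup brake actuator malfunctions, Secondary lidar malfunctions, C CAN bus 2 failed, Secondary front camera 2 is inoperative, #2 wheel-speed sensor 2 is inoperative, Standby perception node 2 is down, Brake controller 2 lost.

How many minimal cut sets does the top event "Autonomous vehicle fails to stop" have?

6

Fallback branch lost [AND]: one cut set from each child combined → 1 × 1 × 1 = 1 cut set(s).
Brake command lost [OR]: union of children's cut sets → 2 cut set(s).
Perception stack inoperative [AND]: one cut set from each child combined → 1 × 1 = 1 cut set(s).
Planning chain inoperative [OR]: union of children's cut sets → 3 cut set(s).
Redundant channel unavailable [AND]: one cut set from each child combined → 1 × 1 × 1 = 1 cut set(s).
Actuation path unavailable [AND]: one cut set from each child combined → 1 × 1 = 1 cut set(s).
Fallback branch 2 unavailable [AND]: one cut set from each child combined → 1 × 1 × 1 = 1 cut set(s).
Autonomous vehicle fails to stop [AND]: one cut set from each child combined → 2 × 3 × 1 × 1 = 6 cut set(s).
Minimal cut sets: {#1 radar lost, #2 wheel-speed sensor 2 is inoperative, A CAN bus faulted, Backup brake actuator malfunctions, Brake controller 2 lost, C CAN bus 2 failed, Inboard brake controller faulted, Secondary front camera 2 is inoperative, Secondary lidar malfunctions, Standby perception node 2 is down}; {#2 wheel-speed sensor 2 is inoperative, A CAN bus faulted, Backup brake actuator malfunctions, Brake controller 2 lost, C CAN bus 2 failed, Left fallback module faulted, Secondary front camera 2 is inoperative, Secondary lidar malfunctions, Standby perception node 2 is down}; {#2 wheel-speed sensor 2 is inoperative, A CAN bus faulted, A planner lost, Backup brake actuator malfunctions, Brake controller 2 lost, C CAN bus 2 failed, Secondary front camera 2 is inoperative, Secondary lidar malfunctions, Standby perception node 2 is down}; {#1 radar lost, #2 wheel-speed sensor 2 is inoperative, #3 front camera is inoperative, Backup brake actuator malfunctions, Brake controller 2 lost, C CAN bus 2 failed, Emergency wheel-speed sensor fails, Inboard brake controller faulted, Main perception node offline, Secondary front camera 2 is inoperative, Secondary lidar malfunctions, Standby perception node 2 is down}; {#2 wheel-speed sensor 2 is inoperative, #3 front camera is inoperative, Backup brake actuator malfunctions, Brake controller 2 lost, C CAN bus 2 failed, Emergency wheel-speed sensor fails, Left fallback module faulted, Main perception node offline, Secondary front camera 2 is inoperative, Secondary lidar malfunctions, Standby perception node 2 is down}; {#2 wheel-speed sensor 2 is inoperative, #3 front camera is inoperative, A planner lost, Backup brake actuator malfunctions, Brake controller 2 lost, C CAN bus 2 failed, Emergency wheel-speed sensor fails, Main perception node offline, Secondary front camera 2 is inoperative, Secondary lidar malfunctions, Standby perception node 2 is down}.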